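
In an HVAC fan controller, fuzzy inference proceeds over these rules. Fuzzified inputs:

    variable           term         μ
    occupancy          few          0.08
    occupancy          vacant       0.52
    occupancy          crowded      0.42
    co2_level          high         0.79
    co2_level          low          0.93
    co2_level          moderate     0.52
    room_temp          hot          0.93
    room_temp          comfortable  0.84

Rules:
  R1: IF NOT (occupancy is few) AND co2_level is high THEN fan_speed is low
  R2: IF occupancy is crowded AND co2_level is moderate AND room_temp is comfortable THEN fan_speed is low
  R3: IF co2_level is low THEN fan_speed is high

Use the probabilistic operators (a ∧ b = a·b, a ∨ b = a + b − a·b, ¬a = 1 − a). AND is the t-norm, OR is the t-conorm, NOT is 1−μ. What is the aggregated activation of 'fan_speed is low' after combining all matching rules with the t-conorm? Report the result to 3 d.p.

R1: ¬few=1−0.08=0.92, high=0.79; AND[a·b] → w = 0.7268
R2: crowded=0.42, moderate=0.52, comfortable=0.84; AND[a·b] → w = 0.1835
R3: low=0.93 → w = 0.9300
Rules with consequent 'low': {R1, R2} → strengths 0.7268, 0.1835
Aggregate via t-conorm [a + b − a·b]: 0.7769

0.777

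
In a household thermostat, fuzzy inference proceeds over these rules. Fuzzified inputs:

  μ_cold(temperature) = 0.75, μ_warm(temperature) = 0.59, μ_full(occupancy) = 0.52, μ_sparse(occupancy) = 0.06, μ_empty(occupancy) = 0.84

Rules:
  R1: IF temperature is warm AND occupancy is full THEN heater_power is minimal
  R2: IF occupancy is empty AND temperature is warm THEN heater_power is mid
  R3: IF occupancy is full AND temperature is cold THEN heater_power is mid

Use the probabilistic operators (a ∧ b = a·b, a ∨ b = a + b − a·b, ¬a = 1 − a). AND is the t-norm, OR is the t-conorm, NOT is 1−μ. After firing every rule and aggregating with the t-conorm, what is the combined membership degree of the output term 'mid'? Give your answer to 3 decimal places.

0.692

R1: warm=0.59, full=0.52; AND[a·b] → w = 0.3068
R2: empty=0.84, warm=0.59; AND[a·b] → w = 0.4956
R3: full=0.52, cold=0.75; AND[a·b] → w = 0.3900
Rules with consequent 'mid': {R2, R3} → strengths 0.4956, 0.3900
Aggregate via t-conorm [a + b − a·b]: 0.6923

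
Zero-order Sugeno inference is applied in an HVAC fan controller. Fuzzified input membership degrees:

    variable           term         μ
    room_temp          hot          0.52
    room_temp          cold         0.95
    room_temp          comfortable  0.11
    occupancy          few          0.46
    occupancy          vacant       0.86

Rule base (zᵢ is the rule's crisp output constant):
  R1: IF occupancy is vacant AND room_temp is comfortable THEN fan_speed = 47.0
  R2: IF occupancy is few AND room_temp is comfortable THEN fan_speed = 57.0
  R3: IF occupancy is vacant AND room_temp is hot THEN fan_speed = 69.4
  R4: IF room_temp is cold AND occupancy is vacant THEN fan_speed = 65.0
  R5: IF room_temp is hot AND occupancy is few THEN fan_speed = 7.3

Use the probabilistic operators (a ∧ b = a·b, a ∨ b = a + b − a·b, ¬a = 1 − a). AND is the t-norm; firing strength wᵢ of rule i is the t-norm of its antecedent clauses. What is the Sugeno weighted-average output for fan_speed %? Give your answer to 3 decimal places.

56.543

R1 (z=47.0): vacant=0.86, comfortable=0.11; AND[a·b] → w = 0.0946
R2 (z=57.0): few=0.46, comfortable=0.11; AND[a·b] → w = 0.0506
R3 (z=69.4): vacant=0.86, hot=0.52; AND[a·b] → w = 0.4472
R4 (z=65.0): cold=0.95, vacant=0.86; AND[a·b] → w = 0.8170
R5 (z=7.3): hot=0.52, few=0.46; AND[a·b] → w = 0.2392
Weighted average = (0.0946·47.0 + 0.0506·57.0 + 0.4472·69.4 + 0.8170·65.0 + 0.2392·7.3) / (0.0946 + 0.0506 + 0.4472 + 0.8170 + 0.2392)
  = 93.2172 / 1.6486 = 56.543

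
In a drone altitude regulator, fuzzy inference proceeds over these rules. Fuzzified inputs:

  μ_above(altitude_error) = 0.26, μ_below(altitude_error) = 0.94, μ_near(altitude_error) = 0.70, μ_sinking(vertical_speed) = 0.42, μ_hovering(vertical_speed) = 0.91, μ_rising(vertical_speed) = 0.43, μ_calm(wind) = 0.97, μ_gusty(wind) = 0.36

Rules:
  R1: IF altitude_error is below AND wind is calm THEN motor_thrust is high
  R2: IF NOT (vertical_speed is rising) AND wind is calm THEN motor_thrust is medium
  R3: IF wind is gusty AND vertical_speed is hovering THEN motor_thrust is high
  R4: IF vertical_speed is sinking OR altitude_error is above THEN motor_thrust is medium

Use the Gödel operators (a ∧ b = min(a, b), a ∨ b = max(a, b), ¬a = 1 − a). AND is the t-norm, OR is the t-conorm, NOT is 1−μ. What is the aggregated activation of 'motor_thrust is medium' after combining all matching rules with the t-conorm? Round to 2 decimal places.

R1: below=0.94, calm=0.97; AND[min(a, b)] → w = 0.94
R2: ¬rising=1−0.43=0.57, calm=0.97; AND[min(a, b)] → w = 0.57
R3: gusty=0.36, hovering=0.91; AND[min(a, b)] → w = 0.36
R4: sinking=0.42, above=0.26; OR[max(a, b)] → w = 0.42
Rules with consequent 'medium': {R2, R4} → strengths 0.57, 0.42
Aggregate via t-conorm [max(a, b)]: 0.57

0.57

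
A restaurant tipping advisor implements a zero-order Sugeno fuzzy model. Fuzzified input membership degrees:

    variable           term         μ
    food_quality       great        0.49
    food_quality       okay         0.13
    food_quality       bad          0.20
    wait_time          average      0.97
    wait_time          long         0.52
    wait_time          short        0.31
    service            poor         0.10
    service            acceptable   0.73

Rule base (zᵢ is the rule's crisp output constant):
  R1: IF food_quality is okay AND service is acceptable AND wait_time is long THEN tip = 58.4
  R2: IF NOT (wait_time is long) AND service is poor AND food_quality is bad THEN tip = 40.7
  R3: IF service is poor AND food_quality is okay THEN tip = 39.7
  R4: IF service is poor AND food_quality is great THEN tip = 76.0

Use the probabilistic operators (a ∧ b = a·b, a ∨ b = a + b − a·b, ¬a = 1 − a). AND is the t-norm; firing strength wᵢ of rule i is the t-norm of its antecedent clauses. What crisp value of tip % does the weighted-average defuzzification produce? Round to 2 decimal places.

62.12

R1 (z=58.4): okay=0.13, acceptable=0.73, long=0.52; AND[a·b] → w = 0.0493
R2 (z=40.7): ¬long=1−0.52=0.48, poor=0.10, bad=0.20; AND[a·b] → w = 0.0096
R3 (z=39.7): poor=0.10, okay=0.13; AND[a·b] → w = 0.0130
R4 (z=76.0): poor=0.10, great=0.49; AND[a·b] → w = 0.0490
Weighted average = (0.0493·58.4 + 0.0096·40.7 + 0.0130·39.7 + 0.0490·76.0) / (0.0493 + 0.0096 + 0.0130 + 0.0490)
  = 7.5127 / 0.1209 = 62.12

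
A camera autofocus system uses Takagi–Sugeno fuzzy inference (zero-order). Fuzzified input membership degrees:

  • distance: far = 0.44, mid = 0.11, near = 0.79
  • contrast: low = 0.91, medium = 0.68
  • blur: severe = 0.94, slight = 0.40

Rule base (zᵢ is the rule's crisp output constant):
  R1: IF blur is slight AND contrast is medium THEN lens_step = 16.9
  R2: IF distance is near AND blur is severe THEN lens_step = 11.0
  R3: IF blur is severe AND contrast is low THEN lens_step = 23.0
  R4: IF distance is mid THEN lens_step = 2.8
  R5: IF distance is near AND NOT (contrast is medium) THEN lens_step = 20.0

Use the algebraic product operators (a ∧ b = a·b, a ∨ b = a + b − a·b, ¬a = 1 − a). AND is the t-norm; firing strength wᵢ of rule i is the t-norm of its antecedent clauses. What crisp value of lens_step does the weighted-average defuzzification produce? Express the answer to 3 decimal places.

R1 (z=16.9): slight=0.40, medium=0.68; AND[a·b] → w = 0.2720
R2 (z=11.0): near=0.79, severe=0.94; AND[a·b] → w = 0.7426
R3 (z=23.0): severe=0.94, low=0.91; AND[a·b] → w = 0.8554
R4 (z=2.8): mid=0.11 → w = 0.1100
R5 (z=20.0): near=0.79, ¬medium=1−0.68=0.32; AND[a·b] → w = 0.2528
Weighted average = (0.2720·16.9 + 0.7426·11.0 + 0.8554·23.0 + 0.1100·2.8 + 0.2528·20.0) / (0.2720 + 0.7426 + 0.8554 + 0.1100 + 0.2528)
  = 37.8036 / 2.2328 = 16.931

16.931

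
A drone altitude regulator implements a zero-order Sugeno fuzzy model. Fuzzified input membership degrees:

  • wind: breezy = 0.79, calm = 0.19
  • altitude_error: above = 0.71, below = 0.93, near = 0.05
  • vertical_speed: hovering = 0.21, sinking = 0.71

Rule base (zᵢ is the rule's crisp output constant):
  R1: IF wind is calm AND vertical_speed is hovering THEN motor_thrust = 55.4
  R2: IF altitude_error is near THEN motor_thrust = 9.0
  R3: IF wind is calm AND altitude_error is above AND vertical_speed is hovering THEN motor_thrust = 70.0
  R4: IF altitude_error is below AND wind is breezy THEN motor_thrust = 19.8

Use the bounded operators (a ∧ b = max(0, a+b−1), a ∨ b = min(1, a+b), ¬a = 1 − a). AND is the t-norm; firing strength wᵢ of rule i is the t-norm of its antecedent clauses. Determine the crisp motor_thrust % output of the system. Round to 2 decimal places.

R1 (z=55.4): calm=0.19, hovering=0.21; AND[max(0, a+b−1)] → w = 0.00
R2 (z=9.0): near=0.05 → w = 0.05
R3 (z=70.0): calm=0.19, above=0.71, hovering=0.21; AND[max(0, a+b−1)] → w = 0.00
R4 (z=19.8): below=0.93, breezy=0.79; AND[max(0, a+b−1)] → w = 0.72
Weighted average = (0.00·55.4 + 0.05·9.0 + 0.00·70.0 + 0.72·19.8) / (0.00 + 0.05 + 0.00 + 0.72)
  = 14.7060 / 0.7700 = 19.10

19.10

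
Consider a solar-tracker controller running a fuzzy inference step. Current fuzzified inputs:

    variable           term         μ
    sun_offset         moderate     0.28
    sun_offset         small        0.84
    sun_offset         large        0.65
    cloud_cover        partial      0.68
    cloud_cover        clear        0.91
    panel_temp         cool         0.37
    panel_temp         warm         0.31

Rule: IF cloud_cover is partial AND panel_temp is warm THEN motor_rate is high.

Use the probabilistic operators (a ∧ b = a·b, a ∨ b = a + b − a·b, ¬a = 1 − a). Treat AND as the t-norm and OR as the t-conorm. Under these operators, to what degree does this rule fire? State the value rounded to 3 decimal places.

firing strength: partial=0.68, warm=0.31; AND[a·b] → w = 0.2108

0.211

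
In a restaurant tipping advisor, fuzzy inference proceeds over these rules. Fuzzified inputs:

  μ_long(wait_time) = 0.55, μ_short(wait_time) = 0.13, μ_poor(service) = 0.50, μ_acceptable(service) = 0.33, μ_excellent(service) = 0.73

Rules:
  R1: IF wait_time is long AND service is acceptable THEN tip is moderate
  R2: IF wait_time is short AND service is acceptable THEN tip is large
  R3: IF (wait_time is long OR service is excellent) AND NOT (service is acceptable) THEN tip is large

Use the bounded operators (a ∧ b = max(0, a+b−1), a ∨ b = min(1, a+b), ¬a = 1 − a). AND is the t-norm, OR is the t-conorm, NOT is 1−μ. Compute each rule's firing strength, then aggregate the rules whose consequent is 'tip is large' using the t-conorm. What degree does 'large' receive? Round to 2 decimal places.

R1: long=0.55, acceptable=0.33; AND[max(0, a+b−1)] → w = 0.00
R2: short=0.13, acceptable=0.33; AND[max(0, a+b−1)] → w = 0.00
R3: (long=0.55 OR excellent=0.73) = 1.00; AND[max(0, a+b−1)] with ¬acceptable=1−0.33=0.67 → w = 0.67
Rules with consequent 'large': {R2, R3} → strengths 0.00, 0.67
Aggregate via t-conorm [min(1, a+b)]: 0.67

0.67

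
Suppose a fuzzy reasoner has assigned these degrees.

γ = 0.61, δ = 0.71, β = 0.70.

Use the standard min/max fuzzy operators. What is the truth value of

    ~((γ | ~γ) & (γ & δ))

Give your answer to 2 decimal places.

0.39

~γ = 1 − 0.61 = 0.39
γ | ~γ = max(a, b) on (0.61, 0.39) = 0.61
γ & δ = min(a, b) on (0.61, 0.71) = 0.61
(γ | ~γ) & (γ & δ) = min(a, b) on (0.61, 0.61) = 0.61
~((γ | ~γ) & (γ & δ)) = 1 − 0.61 = 0.39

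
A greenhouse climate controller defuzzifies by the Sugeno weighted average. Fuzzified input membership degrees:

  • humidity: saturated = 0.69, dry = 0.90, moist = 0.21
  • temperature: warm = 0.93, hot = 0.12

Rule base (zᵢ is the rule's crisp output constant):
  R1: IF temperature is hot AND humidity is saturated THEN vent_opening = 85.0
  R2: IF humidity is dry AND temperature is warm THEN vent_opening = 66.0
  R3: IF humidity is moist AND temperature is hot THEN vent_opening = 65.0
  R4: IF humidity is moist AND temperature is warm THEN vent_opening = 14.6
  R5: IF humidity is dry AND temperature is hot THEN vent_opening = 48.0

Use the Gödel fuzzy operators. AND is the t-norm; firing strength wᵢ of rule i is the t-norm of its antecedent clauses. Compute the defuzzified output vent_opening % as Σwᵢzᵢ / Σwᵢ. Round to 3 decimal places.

58.657

R1 (z=85.0): hot=0.12, saturated=0.69; AND[min(a, b)] → w = 0.12
R2 (z=66.0): dry=0.90, warm=0.93; AND[min(a, b)] → w = 0.90
R3 (z=65.0): moist=0.21, hot=0.12; AND[min(a, b)] → w = 0.12
R4 (z=14.6): moist=0.21, warm=0.93; AND[min(a, b)] → w = 0.21
R5 (z=48.0): dry=0.90, hot=0.12; AND[min(a, b)] → w = 0.12
Weighted average = (0.12·85.0 + 0.90·66.0 + 0.12·65.0 + 0.21·14.6 + 0.12·48.0) / (0.12 + 0.90 + 0.12 + 0.21 + 0.12)
  = 86.2260 / 1.4700 = 58.657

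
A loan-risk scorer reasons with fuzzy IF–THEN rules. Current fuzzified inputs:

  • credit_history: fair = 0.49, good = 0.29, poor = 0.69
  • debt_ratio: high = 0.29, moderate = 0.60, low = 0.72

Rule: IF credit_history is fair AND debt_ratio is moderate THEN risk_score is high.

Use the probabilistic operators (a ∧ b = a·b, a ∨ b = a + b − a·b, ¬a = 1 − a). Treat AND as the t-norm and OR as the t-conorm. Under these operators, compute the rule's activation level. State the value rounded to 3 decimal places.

0.294

firing strength: fair=0.49, moderate=0.60; AND[a·b] → w = 0.2940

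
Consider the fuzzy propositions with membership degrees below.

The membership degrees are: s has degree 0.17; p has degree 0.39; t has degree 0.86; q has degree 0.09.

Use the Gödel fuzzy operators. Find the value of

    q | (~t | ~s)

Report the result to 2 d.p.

0.83

~t = 1 − 0.86 = 0.14
~s = 1 − 0.17 = 0.83
~t | ~s = max(a, b) on (0.14, 0.83) = 0.83
q | (~t | ~s) = max(a, b) on (0.09, 0.83) = 0.83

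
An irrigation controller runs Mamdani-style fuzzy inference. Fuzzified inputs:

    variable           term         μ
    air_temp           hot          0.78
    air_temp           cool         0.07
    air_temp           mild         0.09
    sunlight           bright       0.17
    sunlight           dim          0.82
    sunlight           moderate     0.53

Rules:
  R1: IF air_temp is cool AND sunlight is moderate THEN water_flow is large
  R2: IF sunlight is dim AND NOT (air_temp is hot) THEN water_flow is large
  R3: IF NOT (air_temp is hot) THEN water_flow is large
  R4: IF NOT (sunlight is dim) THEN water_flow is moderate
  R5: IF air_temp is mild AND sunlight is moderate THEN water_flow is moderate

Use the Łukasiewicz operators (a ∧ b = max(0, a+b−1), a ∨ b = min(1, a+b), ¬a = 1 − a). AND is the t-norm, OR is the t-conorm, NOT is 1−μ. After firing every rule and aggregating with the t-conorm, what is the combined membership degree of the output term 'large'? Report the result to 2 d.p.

0.26

R1: cool=0.07, moderate=0.53; AND[max(0, a+b−1)] → w = 0.00
R2: dim=0.82, ¬hot=1−0.78=0.22; AND[max(0, a+b−1)] → w = 0.04
R3: ¬hot=1−0.78=0.22 → w = 0.22
R4: ¬dim=1−0.82=0.18 → w = 0.18
R5: mild=0.09, moderate=0.53; AND[max(0, a+b−1)] → w = 0.00
Rules with consequent 'large': {R1, R2, R3} → strengths 0.00, 0.04, 0.22
Aggregate via t-conorm [min(1, a+b)]: 0.26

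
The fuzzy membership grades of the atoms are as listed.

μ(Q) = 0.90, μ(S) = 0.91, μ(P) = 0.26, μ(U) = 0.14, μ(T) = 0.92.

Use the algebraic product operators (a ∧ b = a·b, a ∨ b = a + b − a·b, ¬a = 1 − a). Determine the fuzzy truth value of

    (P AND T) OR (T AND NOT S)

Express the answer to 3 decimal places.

P AND T = a·b on (0.2600, 0.9200) = 0.2392
NOT S = 1 − 0.9100 = 0.0900
T AND NOT S = a·b on (0.9200, 0.0900) = 0.0828
(P AND T) OR (T AND NOT S) = a + b − a·b on (0.2392, 0.0828) = 0.3022

0.302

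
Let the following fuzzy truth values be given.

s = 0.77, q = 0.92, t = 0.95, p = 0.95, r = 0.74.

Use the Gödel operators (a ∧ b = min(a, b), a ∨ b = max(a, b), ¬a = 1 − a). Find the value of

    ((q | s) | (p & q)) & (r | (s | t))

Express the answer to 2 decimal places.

0.92

q | s = max(a, b) on (0.92, 0.77) = 0.92
p & q = min(a, b) on (0.95, 0.92) = 0.92
(q | s) | (p & q) = max(a, b) on (0.92, 0.92) = 0.92
s | t = max(a, b) on (0.77, 0.95) = 0.95
r | (s | t) = max(a, b) on (0.74, 0.95) = 0.95
((q | s) | (p & q)) & (r | (s | t)) = min(a, b) on (0.92, 0.95) = 0.92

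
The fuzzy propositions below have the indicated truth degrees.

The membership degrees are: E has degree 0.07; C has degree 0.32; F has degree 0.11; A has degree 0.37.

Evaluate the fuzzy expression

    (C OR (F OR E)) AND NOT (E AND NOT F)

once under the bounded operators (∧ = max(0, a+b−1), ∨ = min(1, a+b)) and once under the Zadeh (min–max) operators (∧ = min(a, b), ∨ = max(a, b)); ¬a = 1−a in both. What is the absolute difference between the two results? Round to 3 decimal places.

Under bounded:
  F OR E = min(1, a+b) on (0.11, 0.07) = 0.18
  C OR (F OR E) = min(1, a+b) on (0.32, 0.18) = 0.50
  NOT F = 1 − 0.11 = 0.89
  E AND NOT F = max(0, a+b−1) on (0.07, 0.89) = 0.00
  NOT (E AND NOT F) = 1 − 0.00 = 1.00
  (C OR (F OR E)) AND NOT (E AND NOT F) = max(0, a+b−1) on (0.50, 1.00) = 0.50
  → value = 0.5000
Under Zadeh (min–max):
  F OR E = max(a, b) on (0.11, 0.07) = 0.11
  C OR (F OR E) = max(a, b) on (0.32, 0.11) = 0.32
  NOT F = 1 − 0.11 = 0.89
  E AND NOT F = min(a, b) on (0.07, 0.89) = 0.07
  NOT (E AND NOT F) = 1 − 0.07 = 0.93
  (C OR (F OR E)) AND NOT (E AND NOT F) = min(a, b) on (0.32, 0.93) = 0.32
  → value = 0.3200
|0.5000 − 0.3200| = 0.180

0.180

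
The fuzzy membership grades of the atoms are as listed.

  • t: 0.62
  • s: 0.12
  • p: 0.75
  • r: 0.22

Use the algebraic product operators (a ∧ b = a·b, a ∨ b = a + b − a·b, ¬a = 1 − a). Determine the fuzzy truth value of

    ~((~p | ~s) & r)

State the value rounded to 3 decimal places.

0.800

~p = 1 − 0.7500 = 0.2500
~s = 1 − 0.1200 = 0.8800
~p | ~s = a + b − a·b on (0.2500, 0.8800) = 0.9100
(~p | ~s) & r = a·b on (0.9100, 0.2200) = 0.2002
~((~p | ~s) & r) = 1 − 0.2002 = 0.7998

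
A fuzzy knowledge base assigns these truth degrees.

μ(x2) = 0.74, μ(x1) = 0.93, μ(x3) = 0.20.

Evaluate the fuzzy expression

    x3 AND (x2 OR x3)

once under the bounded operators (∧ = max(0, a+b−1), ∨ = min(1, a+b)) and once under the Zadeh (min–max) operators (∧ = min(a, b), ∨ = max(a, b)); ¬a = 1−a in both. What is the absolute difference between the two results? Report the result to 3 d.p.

Under bounded:
  x2 OR x3 = min(1, a+b) on (0.74, 0.20) = 0.94
  x3 AND (x2 OR x3) = max(0, a+b−1) on (0.20, 0.94) = 0.14
  → value = 0.1400
Under Zadeh (min–max):
  x2 OR x3 = max(a, b) on (0.74, 0.20) = 0.74
  x3 AND (x2 OR x3) = min(a, b) on (0.20, 0.74) = 0.20
  → value = 0.2000
|0.1400 − 0.2000| = 0.060

0.060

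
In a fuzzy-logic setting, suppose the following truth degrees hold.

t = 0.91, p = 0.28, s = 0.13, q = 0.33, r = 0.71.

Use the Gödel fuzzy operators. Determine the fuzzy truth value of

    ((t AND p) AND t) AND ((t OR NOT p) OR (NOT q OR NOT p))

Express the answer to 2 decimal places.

0.28

t AND p = min(a, b) on (0.91, 0.28) = 0.28
(t AND p) AND t = min(a, b) on (0.28, 0.91) = 0.28
NOT p = 1 − 0.28 = 0.72
t OR NOT p = max(a, b) on (0.91, 0.72) = 0.91
NOT q = 1 − 0.33 = 0.67
NOT p = 1 − 0.28 = 0.72
NOT q OR NOT p = max(a, b) on (0.67, 0.72) = 0.72
(t OR NOT p) OR (NOT q OR NOT p) = max(a, b) on (0.91, 0.72) = 0.91
((t AND p) AND t) AND ((t OR NOT p) OR (NOT q OR NOT p)) = min(a, b) on (0.28, 0.91) = 0.28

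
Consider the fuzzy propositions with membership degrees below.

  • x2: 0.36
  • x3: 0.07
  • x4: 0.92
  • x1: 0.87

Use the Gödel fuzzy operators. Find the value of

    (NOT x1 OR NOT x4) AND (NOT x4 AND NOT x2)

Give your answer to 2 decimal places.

0.08

NOT x1 = 1 − 0.87 = 0.13
NOT x4 = 1 − 0.92 = 0.08
NOT x1 OR NOT x4 = max(a, b) on (0.13, 0.08) = 0.13
NOT x4 = 1 − 0.92 = 0.08
NOT x2 = 1 − 0.36 = 0.64
NOT x4 AND NOT x2 = min(a, b) on (0.08, 0.64) = 0.08
(NOT x1 OR NOT x4) AND (NOT x4 AND NOT x2) = min(a, b) on (0.13, 0.08) = 0.08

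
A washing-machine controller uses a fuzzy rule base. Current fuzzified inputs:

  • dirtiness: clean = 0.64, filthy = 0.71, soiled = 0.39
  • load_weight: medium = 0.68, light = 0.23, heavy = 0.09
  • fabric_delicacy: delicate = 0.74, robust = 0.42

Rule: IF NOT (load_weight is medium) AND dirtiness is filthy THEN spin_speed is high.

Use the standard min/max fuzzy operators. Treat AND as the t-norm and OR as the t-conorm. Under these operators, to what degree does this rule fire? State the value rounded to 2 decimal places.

0.32

firing strength: ¬medium=1−0.68=0.32, filthy=0.71; AND[min(a, b)] → w = 0.32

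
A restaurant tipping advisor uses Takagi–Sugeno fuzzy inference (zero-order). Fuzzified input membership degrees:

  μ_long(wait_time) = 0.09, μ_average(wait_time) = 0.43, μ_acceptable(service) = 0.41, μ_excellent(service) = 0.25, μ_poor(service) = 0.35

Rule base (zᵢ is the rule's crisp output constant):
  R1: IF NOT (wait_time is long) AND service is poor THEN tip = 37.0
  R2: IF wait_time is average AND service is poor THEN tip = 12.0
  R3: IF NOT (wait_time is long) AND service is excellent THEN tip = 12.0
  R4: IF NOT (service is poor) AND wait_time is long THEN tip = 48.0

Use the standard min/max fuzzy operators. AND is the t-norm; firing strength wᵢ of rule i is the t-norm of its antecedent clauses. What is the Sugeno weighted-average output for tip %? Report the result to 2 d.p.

R1 (z=37.0): ¬long=1−0.09=0.91, poor=0.35; AND[min(a, b)] → w = 0.35
R2 (z=12.0): average=0.43, poor=0.35; AND[min(a, b)] → w = 0.35
R3 (z=12.0): ¬long=1−0.09=0.91, excellent=0.25; AND[min(a, b)] → w = 0.25
R4 (z=48.0): ¬poor=1−0.35=0.65, long=0.09; AND[min(a, b)] → w = 0.09
Weighted average = (0.35·37.0 + 0.35·12.0 + 0.25·12.0 + 0.09·48.0) / (0.35 + 0.35 + 0.25 + 0.09)
  = 24.4700 / 1.0400 = 23.53

23.53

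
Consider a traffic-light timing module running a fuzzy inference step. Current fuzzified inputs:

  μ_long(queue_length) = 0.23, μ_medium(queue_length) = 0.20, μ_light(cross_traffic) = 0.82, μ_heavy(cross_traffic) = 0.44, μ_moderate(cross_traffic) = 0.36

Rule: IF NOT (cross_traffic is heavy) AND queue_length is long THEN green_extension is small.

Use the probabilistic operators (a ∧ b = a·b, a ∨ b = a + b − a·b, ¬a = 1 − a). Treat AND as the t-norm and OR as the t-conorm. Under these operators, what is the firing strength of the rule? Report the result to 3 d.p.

0.129

firing strength: ¬heavy=1−0.44=0.56, long=0.23; AND[a·b] → w = 0.1288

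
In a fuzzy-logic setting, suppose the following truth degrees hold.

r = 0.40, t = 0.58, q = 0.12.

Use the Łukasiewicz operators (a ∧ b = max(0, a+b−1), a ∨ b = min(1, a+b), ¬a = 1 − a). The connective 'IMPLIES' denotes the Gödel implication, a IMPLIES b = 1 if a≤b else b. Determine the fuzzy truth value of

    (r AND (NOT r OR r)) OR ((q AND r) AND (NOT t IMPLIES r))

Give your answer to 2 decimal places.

0.40

NOT r = 1 − 0.40 = 0.60
NOT r OR r = min(1, a+b) on (0.60, 0.40) = 1.00
r AND (NOT r OR r) = max(0, a+b−1) on (0.40, 1.00) = 0.40
q AND r = max(0, a+b−1) on (0.12, 0.40) = 0.00
NOT t = 1 − 0.58 = 0.42
NOT t IMPLIES r  [Gödel: 1 if a≤b else b] with a=0.42, b=0.40 → 0.40
(q AND r) AND (NOT t IMPLIES r) = max(0, a+b−1) on (0.00, 0.40) = 0.00
(r AND (NOT r OR r)) OR ((q AND r) AND (NOT t IMPLIES r)) = min(1, a+b) on (0.40, 0.00) = 0.40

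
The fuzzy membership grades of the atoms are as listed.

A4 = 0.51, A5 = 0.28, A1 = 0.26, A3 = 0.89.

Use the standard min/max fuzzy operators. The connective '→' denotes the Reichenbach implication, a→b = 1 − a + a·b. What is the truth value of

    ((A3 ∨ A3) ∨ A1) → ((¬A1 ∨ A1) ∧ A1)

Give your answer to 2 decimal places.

0.34

A3 ∨ A3 = max(a, b) on (0.89, 0.89) = 0.89
(A3 ∨ A3) ∨ A1 = max(a, b) on (0.89, 0.26) = 0.89
¬A1 = 1 − 0.26 = 0.74
¬A1 ∨ A1 = max(a, b) on (0.74, 0.26) = 0.74
(¬A1 ∨ A1) ∧ A1 = min(a, b) on (0.74, 0.26) = 0.26
((A3 ∨ A3) ∨ A1) → ((¬A1 ∨ A1) ∧ A1)  [Reichenbach: 1 − a + a·b] with a=0.89, b=0.26 → 0.34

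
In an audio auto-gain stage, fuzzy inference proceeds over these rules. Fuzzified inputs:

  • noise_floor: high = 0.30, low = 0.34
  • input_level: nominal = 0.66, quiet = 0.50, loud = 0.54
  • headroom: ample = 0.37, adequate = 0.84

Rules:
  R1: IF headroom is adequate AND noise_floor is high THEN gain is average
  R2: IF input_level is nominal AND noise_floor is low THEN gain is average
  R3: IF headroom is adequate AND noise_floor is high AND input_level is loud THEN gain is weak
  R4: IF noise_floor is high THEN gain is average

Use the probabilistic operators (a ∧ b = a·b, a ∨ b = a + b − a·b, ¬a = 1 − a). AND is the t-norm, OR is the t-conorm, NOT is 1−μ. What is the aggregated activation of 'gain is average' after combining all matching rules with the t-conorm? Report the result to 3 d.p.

R1: adequate=0.84, high=0.30; AND[a·b] → w = 0.2520
R2: nominal=0.66, low=0.34; AND[a·b] → w = 0.2244
R3: adequate=0.84, high=0.30, loud=0.54; AND[a·b] → w = 0.1361
R4: high=0.30 → w = 0.3000
Rules with consequent 'average': {R1, R2, R4} → strengths 0.2520, 0.2244, 0.3000
Aggregate via t-conorm [a + b − a·b]: 0.5939

0.594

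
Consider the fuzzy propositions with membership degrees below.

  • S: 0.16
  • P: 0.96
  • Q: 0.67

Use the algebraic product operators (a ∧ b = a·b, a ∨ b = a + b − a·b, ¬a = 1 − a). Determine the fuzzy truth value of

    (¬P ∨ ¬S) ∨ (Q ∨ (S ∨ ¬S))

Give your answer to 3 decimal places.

0.993

¬P = 1 − 0.9600 = 0.0400
¬S = 1 − 0.1600 = 0.8400
¬P ∨ ¬S = a + b − a·b on (0.0400, 0.8400) = 0.8464
¬S = 1 − 0.1600 = 0.8400
S ∨ ¬S = a + b − a·b on (0.1600, 0.8400) = 0.8656
Q ∨ (S ∨ ¬S) = a + b − a·b on (0.6700, 0.8656) = 0.9556
(¬P ∨ ¬S) ∨ (Q ∨ (S ∨ ¬S)) = a + b − a·b on (0.8464, 0.9556) = 0.9932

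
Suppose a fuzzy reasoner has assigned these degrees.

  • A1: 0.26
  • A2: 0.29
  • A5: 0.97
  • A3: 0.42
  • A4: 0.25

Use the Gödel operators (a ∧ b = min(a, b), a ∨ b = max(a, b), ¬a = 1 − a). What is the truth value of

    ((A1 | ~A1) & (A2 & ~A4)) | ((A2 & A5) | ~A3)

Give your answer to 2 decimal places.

~A1 = 1 − 0.26 = 0.74
A1 | ~A1 = max(a, b) on (0.26, 0.74) = 0.74
~A4 = 1 − 0.25 = 0.75
A2 & ~A4 = min(a, b) on (0.29, 0.75) = 0.29
(A1 | ~A1) & (A2 & ~A4) = min(a, b) on (0.74, 0.29) = 0.29
A2 & A5 = min(a, b) on (0.29, 0.97) = 0.29
~A3 = 1 − 0.42 = 0.58
(A2 & A5) | ~A3 = max(a, b) on (0.29, 0.58) = 0.58
((A1 | ~A1) & (A2 & ~A4)) | ((A2 & A5) | ~A3) = max(a, b) on (0.29, 0.58) = 0.58

0.58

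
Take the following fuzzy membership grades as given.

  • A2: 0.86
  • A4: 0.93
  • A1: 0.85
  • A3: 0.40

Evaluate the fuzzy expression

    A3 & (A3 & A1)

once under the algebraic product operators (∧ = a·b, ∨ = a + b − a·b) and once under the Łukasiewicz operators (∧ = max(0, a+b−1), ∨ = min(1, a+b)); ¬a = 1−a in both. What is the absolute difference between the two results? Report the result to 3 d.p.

Under algebraic product:
  A3 & A1 = a·b on (0.4000, 0.8500) = 0.3400
  A3 & (A3 & A1) = a·b on (0.4000, 0.3400) = 0.1360
  → value = 0.1360
Under Łukasiewicz:
  A3 & A1 = max(0, a+b−1) on (0.40, 0.85) = 0.25
  A3 & (A3 & A1) = max(0, a+b−1) on (0.40, 0.25) = 0.00
  → value = 0.0000
|0.1360 − 0.0000| = 0.136

0.136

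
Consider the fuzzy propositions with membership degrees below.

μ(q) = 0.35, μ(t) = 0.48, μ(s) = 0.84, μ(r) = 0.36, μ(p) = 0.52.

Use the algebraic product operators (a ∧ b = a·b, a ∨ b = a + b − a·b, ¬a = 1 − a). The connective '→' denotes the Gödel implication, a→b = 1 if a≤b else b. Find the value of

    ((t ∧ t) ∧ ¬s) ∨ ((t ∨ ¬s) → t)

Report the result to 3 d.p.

0.499

t ∧ t = a·b on (0.4800, 0.4800) = 0.2304
¬s = 1 − 0.8400 = 0.1600
(t ∧ t) ∧ ¬s = a·b on (0.2304, 0.1600) = 0.0369
¬s = 1 − 0.8400 = 0.1600
t ∨ ¬s = a + b − a·b on (0.4800, 0.1600) = 0.5632
(t ∨ ¬s) → t  [Gödel: 1 if a≤b else b] with a=0.5632, b=0.4800 → 0.4800
((t ∧ t) ∧ ¬s) ∨ ((t ∨ ¬s) → t) = a + b − a·b on (0.0369, 0.4800) = 0.4992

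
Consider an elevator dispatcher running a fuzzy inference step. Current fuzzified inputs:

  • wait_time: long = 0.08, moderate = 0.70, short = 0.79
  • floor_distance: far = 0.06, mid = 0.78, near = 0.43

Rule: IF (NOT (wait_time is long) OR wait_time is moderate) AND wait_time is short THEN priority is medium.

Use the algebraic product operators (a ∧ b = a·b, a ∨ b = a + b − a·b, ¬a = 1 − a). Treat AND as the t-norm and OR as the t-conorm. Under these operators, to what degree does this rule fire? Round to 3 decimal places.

0.771

firing strength: (¬long=1−0.08=0.92 OR moderate=0.70) = 0.9760; AND[a·b] with short=0.79 → w = 0.7710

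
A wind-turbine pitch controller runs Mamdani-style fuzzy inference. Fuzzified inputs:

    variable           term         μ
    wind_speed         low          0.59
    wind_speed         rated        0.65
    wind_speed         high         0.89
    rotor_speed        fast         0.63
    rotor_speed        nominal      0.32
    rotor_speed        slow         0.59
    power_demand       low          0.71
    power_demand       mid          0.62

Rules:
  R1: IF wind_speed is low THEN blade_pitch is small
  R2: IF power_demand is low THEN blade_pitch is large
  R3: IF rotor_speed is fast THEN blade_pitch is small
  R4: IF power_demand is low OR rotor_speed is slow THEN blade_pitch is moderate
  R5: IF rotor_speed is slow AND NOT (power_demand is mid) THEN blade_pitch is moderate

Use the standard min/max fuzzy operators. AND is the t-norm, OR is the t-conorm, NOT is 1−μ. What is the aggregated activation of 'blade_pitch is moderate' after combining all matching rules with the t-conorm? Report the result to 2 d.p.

R1: low=0.59 → w = 0.59
R2: low=0.71 → w = 0.71
R3: fast=0.63 → w = 0.63
R4: low=0.71, slow=0.59; OR[max(a, b)] → w = 0.71
R5: slow=0.59, ¬mid=1−0.62=0.38; AND[min(a, b)] → w = 0.38
Rules with consequent 'moderate': {R4, R5} → strengths 0.71, 0.38
Aggregate via t-conorm [max(a, b)]: 0.71

0.71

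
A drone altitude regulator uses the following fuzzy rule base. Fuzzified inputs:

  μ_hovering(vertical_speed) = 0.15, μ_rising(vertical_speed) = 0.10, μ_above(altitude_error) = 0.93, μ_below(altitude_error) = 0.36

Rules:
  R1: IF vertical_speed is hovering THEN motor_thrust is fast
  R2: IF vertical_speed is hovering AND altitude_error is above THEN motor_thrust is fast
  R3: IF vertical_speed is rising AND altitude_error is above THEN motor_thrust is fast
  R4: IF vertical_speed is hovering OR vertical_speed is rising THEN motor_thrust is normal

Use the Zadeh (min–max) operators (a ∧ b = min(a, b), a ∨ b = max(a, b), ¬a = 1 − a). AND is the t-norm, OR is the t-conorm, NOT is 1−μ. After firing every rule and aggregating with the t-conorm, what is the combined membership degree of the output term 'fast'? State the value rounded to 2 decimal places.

R1: hovering=0.15 → w = 0.15
R2: hovering=0.15, above=0.93; AND[min(a, b)] → w = 0.15
R3: rising=0.10, above=0.93; AND[min(a, b)] → w = 0.10
R4: hovering=0.15, rising=0.10; OR[max(a, b)] → w = 0.15
Rules with consequent 'fast': {R1, R2, R3} → strengths 0.15, 0.15, 0.10
Aggregate via t-conorm [max(a, b)]: 0.15

0.15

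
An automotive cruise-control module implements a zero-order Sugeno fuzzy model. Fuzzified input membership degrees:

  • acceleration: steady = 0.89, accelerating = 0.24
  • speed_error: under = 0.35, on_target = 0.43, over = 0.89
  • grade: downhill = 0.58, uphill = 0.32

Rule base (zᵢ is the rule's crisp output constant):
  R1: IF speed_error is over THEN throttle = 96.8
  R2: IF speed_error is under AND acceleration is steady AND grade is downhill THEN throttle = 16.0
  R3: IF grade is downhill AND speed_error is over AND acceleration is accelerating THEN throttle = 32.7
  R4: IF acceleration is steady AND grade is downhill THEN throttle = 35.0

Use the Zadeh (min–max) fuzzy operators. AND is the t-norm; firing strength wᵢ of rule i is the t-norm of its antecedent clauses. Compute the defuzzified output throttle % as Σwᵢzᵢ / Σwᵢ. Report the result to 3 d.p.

R1 (z=96.8): over=0.89 → w = 0.89
R2 (z=16.0): under=0.35, steady=0.89, downhill=0.58; AND[min(a, b)] → w = 0.35
R3 (z=32.7): downhill=0.58, over=0.89, accelerating=0.24; AND[min(a, b)] → w = 0.24
R4 (z=35.0): steady=0.89, downhill=0.58; AND[min(a, b)] → w = 0.58
Weighted average = (0.89·96.8 + 0.35·16.0 + 0.24·32.7 + 0.58·35.0) / (0.89 + 0.35 + 0.24 + 0.58)
  = 119.9000 / 2.0600 = 58.204

58.204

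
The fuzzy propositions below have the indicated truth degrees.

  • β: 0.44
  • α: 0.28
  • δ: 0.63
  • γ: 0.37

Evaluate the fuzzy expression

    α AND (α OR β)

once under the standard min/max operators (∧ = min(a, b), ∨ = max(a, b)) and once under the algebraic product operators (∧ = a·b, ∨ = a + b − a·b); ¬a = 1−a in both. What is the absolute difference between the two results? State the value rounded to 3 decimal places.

0.113

Under standard min/max:
  α OR β = max(a, b) on (0.28, 0.44) = 0.44
  α AND (α OR β) = min(a, b) on (0.28, 0.44) = 0.28
  → value = 0.2800
Under algebraic product:
  α OR β = a + b − a·b on (0.2800, 0.4400) = 0.5968
  α AND (α OR β) = a·b on (0.2800, 0.5968) = 0.1671
  → value = 0.1671
|0.2800 − 0.1671| = 0.113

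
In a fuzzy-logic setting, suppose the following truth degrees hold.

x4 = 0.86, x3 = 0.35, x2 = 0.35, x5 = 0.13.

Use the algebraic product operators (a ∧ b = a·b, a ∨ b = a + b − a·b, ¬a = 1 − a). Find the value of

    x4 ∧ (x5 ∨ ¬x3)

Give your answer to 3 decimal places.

¬x3 = 1 − 0.3500 = 0.6500
x5 ∨ ¬x3 = a + b − a·b on (0.1300, 0.6500) = 0.6955
x4 ∧ (x5 ∨ ¬x3) = a·b on (0.8600, 0.6955) = 0.5981

0.598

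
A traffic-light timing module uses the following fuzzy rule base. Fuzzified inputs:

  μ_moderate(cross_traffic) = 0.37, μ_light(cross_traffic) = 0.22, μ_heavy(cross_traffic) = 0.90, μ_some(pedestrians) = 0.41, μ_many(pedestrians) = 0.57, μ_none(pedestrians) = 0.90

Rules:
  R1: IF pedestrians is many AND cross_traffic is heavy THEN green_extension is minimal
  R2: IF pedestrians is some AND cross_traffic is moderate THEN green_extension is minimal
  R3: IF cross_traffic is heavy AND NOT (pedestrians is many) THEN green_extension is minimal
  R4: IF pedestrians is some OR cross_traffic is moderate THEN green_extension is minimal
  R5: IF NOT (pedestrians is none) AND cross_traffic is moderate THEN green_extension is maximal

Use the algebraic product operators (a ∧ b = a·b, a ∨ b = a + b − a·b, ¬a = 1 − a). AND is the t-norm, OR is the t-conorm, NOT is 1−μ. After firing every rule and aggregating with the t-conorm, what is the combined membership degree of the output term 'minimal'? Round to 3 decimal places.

0.906

R1: many=0.57, heavy=0.90; AND[a·b] → w = 0.5130
R2: some=0.41, moderate=0.37; AND[a·b] → w = 0.1517
R3: heavy=0.90, ¬many=1−0.57=0.43; AND[a·b] → w = 0.3870
R4: some=0.41, moderate=0.37; OR[a + b − a·b] → w = 0.6283
R5: ¬none=1−0.90=0.10, moderate=0.37; AND[a·b] → w = 0.0370
Rules with consequent 'minimal': {R1, R2, R3, R4} → strengths 0.5130, 0.1517, 0.3870, 0.6283
Aggregate via t-conorm [a + b − a·b]: 0.9059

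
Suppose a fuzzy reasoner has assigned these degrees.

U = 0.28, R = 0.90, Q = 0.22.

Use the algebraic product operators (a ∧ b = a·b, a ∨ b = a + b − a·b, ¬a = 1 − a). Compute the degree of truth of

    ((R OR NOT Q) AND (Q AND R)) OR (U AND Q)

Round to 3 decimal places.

0.243

NOT Q = 1 − 0.2200 = 0.7800
R OR NOT Q = a + b − a·b on (0.9000, 0.7800) = 0.9780
Q AND R = a·b on (0.2200, 0.9000) = 0.1980
(R OR NOT Q) AND (Q AND R) = a·b on (0.9780, 0.1980) = 0.1936
U AND Q = a·b on (0.2800, 0.2200) = 0.0616
((R OR NOT Q) AND (Q AND R)) OR (U AND Q) = a + b − a·b on (0.1936, 0.0616) = 0.2433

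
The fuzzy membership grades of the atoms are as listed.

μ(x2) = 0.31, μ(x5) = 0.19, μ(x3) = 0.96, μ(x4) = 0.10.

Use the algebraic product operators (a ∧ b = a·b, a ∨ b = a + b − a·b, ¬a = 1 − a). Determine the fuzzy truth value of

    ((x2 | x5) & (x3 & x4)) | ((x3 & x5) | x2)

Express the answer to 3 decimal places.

0.460

x2 | x5 = a + b − a·b on (0.3100, 0.1900) = 0.4411
x3 & x4 = a·b on (0.9600, 0.1000) = 0.0960
(x2 | x5) & (x3 & x4) = a·b on (0.4411, 0.0960) = 0.0423
x3 & x5 = a·b on (0.9600, 0.1900) = 0.1824
(x3 & x5) | x2 = a + b − a·b on (0.1824, 0.3100) = 0.4359
((x2 | x5) & (x3 & x4)) | ((x3 & x5) | x2) = a + b − a·b on (0.0423, 0.4359) = 0.4597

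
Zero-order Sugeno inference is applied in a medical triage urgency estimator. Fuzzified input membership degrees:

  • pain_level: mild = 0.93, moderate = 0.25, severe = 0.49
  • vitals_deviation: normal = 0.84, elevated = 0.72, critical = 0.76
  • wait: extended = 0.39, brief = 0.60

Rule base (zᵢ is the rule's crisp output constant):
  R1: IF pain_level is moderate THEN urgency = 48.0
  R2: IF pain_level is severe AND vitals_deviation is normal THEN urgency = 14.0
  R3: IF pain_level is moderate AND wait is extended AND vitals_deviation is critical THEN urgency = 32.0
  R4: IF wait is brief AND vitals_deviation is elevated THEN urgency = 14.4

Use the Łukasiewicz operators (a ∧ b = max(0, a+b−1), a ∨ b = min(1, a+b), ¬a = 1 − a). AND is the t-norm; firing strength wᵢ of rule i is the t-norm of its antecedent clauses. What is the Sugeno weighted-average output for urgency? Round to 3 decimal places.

R1 (z=48.0): moderate=0.25 → w = 0.25
R2 (z=14.0): severe=0.49, normal=0.84; AND[max(0, a+b−1)] → w = 0.33
R3 (z=32.0): moderate=0.25, extended=0.39, critical=0.76; AND[max(0, a+b−1)] → w = 0.00
R4 (z=14.4): brief=0.60, elevated=0.72; AND[max(0, a+b−1)] → w = 0.32
Weighted average = (0.25·48.0 + 0.33·14.0 + 0.00·32.0 + 0.32·14.4) / (0.25 + 0.33 + 0.00 + 0.32)
  = 21.2280 / 0.9000 = 23.587

23.587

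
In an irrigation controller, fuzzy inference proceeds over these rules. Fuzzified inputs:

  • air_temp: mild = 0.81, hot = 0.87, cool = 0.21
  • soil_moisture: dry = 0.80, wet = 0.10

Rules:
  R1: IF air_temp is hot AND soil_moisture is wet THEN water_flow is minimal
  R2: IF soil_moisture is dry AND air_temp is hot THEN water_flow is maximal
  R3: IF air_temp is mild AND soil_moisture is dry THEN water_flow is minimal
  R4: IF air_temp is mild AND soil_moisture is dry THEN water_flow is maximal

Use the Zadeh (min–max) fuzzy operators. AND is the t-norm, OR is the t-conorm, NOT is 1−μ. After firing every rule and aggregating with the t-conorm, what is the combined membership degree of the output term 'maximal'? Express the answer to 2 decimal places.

0.80

R1: hot=0.87, wet=0.10; AND[min(a, b)] → w = 0.10
R2: dry=0.80, hot=0.87; AND[min(a, b)] → w = 0.80
R3: mild=0.81, dry=0.80; AND[min(a, b)] → w = 0.80
R4: mild=0.81, dry=0.80; AND[min(a, b)] → w = 0.80
Rules with consequent 'maximal': {R2, R4} → strengths 0.80, 0.80
Aggregate via t-conorm [max(a, b)]: 0.80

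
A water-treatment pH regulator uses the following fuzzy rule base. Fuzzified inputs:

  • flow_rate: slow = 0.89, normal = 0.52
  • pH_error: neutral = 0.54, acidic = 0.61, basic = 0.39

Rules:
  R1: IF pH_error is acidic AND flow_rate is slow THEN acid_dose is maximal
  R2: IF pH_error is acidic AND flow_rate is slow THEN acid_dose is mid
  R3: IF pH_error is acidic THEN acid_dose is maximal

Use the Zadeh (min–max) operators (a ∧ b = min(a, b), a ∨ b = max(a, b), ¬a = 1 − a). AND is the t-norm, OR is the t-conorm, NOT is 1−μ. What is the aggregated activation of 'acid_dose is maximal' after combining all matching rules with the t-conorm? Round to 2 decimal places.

0.61

R1: acidic=0.61, slow=0.89; AND[min(a, b)] → w = 0.61
R2: acidic=0.61, slow=0.89; AND[min(a, b)] → w = 0.61
R3: acidic=0.61 → w = 0.61
Rules with consequent 'maximal': {R1, R3} → strengths 0.61, 0.61
Aggregate via t-conorm [max(a, b)]: 0.61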